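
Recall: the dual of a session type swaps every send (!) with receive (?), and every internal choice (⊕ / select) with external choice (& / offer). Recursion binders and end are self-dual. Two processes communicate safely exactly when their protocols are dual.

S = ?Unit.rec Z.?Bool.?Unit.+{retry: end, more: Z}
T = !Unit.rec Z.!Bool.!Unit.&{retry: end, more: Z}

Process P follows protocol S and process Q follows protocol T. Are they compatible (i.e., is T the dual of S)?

YES

?Unit ‖ !Unit  match
  rec Z ‖ rec Z  match (rec unchanged)
    ?Bool ‖ !Bool  match
      ?Unit ‖ !Unit  match
        +{retry,more} ‖ &{retry,more}  match labels match
          • retry:
            end ‖ end  match
          • more:
            Z ‖ Z  match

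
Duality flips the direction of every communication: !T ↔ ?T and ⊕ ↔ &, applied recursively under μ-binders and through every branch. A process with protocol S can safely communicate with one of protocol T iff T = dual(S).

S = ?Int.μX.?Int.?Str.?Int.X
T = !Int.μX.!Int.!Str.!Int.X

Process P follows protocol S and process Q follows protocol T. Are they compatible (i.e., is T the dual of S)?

?Int ‖ !Int  ✓
  μX ‖ μX  ✓ (μ self-dual)
    ?Int ‖ !Int  ✓
      ?Str ‖ !Str  ✓
        ?Int ‖ !Int  ✓
          X ‖ X  ✓

YES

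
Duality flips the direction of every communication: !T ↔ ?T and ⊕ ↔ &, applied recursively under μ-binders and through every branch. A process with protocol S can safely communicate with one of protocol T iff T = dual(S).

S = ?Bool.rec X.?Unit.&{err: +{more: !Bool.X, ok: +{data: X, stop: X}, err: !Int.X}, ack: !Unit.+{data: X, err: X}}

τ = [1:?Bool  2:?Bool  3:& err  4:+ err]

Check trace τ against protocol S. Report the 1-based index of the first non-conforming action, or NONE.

@1 ?Bool  ok  residual = rec X.…
@2 got ?Bool, protocol expects ?Unit  ✗

2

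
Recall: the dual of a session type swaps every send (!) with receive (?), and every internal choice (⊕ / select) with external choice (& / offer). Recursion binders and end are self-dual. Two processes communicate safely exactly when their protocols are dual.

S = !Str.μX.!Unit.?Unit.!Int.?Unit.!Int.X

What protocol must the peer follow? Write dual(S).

?Str.μX.?Unit.!Unit.?Int.!Unit.?Int.X

!Str → ?Str
  μX → μX  (rec unchanged)
    !Unit → ?Unit
      ?Unit → !Unit
        !Int → ?Int
          ?Unit → !Unit
            !Int → ?Int
              X self-dual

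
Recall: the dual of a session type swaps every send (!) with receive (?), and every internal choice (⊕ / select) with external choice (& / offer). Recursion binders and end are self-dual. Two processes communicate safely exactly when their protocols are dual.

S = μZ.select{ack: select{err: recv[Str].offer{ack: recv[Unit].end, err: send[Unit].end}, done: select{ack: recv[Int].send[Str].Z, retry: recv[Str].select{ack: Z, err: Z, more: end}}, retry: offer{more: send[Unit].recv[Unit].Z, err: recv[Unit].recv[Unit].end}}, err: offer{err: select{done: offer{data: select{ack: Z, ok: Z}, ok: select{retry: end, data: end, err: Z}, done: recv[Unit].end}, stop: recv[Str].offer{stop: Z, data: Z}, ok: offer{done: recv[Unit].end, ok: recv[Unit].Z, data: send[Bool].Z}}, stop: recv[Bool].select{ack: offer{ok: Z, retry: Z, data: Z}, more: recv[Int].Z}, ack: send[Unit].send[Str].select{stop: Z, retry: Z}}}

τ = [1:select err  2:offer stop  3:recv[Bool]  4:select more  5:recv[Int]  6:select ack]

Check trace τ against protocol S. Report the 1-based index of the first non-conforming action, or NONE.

NONE

step 1: select err  ok  residual = offer{err: select{done: offer{data: select{ack: μZ.…, ok: μZ.…}, ok: select{retry: end, data: end, err: μZ.…}, done: recv[Unit].end}, stop: recv[Str].offer{stop: μZ.…, data: μZ.…}, ok: offer{done: recv[Unit].end, ok: recv[Unit].μZ.…, data: send[Bool].μZ.…}}, stop: recv[Bool].select{ack: offer{ok: μZ.…, retry: μZ.…, data: μZ.…}, more: recv[Int].μZ.…}, ack: send[Unit].send[Str].select{stop: μZ.…, retry: μZ.…}}
step 2: offer stop  ok  residual = recv[Bool].select{ack: offer{ok: μZ.…, retry: μZ.…, data: μZ.…}, more: recv[Int].μZ.…}
step 3: recv[Bool]  ok  residual = select{ack: offer{ok: μZ.…, retry: μZ.…, data: μZ.…}, more: recv[Int].μZ.…}
step 4: select more  ok  residual = recv[Int].μZ.…
step 5: recv[Int]  ok  residual = μZ.…
step 6: select ack  ok  residual = select{err: recv[Str].offer{ack: recv[Unit].end, err: send[Unit].end}, done: select{ack: recv[Int].send[Str].μZ.…, retry: recv[Str].select{ack: μZ.…, err: μZ.…, more: end}}, retry: offer{more: send[Unit].recv[Unit].μZ.…, err: recv[Unit].recv[Unit].end}}
τ conforms to S (length 6)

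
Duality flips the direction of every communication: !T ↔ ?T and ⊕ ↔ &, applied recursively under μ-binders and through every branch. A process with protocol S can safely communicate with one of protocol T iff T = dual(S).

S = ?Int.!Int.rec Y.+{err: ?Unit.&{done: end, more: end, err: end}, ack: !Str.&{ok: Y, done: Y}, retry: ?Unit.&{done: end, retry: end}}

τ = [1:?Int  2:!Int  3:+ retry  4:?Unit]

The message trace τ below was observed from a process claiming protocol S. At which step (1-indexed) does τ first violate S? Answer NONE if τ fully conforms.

@1 ?Int  ok  residual = !Int.rec Y.…
@2 !Int  ok  residual = rec Y.…
@3 + retry  ok  residual = ?Unit.&{done: end, retry: end}
@4 ?Unit  ok  residual = &{done: end, retry: end}
τ conforms to S (length 4)

NONE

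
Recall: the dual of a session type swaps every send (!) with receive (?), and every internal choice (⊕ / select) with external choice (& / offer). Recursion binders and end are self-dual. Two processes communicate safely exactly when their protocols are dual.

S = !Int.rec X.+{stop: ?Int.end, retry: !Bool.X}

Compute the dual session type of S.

!Int → ?Int
  rec X → rec X  (μ self-dual)
    +{stop,retry} → &{stop,retry}  (⊕→&)
      • stop:
        ?Int → !Int
          dual(end) = end
      • retry:
        !Bool → ?Bool
          dual(X) = X

?Int.rec X.&{stop: !Int.end, retry: ?Bool.X}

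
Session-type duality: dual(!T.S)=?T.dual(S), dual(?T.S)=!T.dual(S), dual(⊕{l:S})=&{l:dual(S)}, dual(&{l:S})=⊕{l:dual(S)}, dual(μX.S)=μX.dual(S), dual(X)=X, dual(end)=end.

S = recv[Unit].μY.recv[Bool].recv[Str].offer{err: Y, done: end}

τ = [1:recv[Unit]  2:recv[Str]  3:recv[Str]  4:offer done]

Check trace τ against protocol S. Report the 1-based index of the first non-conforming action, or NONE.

2

[1] recv[Unit]  match  cont: μY.…
[2] got recv[Str], protocol expects recv[Bool]  ✗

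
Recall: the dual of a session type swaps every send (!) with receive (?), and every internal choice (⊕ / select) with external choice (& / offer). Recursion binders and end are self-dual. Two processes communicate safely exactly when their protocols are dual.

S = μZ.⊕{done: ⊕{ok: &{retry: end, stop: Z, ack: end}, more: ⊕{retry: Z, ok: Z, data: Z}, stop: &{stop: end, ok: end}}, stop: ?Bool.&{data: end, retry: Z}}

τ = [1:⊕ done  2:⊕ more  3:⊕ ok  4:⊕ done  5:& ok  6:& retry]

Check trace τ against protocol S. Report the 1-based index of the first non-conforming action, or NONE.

5

[1] ⊕ done  match  state: ⊕{ok: &{retry: end, stop: μZ.…, ack: end}, more: ⊕{retry: μZ.…, ok: μZ.…, data: μZ.…}, stop: &{stop: end, ok: end}}
[2] ⊕ more  match  state: ⊕{retry: μZ.…, ok: μZ.…, data: μZ.…}
[3] ⊕ ok  match  state: μZ.…
[4] ⊕ done  match  state: ⊕{ok: &{retry: end, stop: μZ.…, ack: end}, more: ⊕{retry: μZ.…, ok: μZ.…, data: μZ.…}, stop: &{stop: end, ok: end}}
[5] got & ok, protocol expects ⊕ ok or ⊕ more or ⊕ stop  ✗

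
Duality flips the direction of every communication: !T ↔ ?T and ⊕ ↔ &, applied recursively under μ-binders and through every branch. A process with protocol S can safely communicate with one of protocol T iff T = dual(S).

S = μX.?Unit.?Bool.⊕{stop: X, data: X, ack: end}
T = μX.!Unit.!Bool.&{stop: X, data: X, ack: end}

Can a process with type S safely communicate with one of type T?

μX | μX  ✓ (rec unchanged)
  ?Unit | !Unit  ✓
    ?Bool | !Bool  ✓
      ⊕{stop,data,ack} | &{stop,data,ack}  ✓ same labels
        • stop:
          X | X  ✓
        • data:
          X | X  ✓
        • ack:
          end | end  ✓

YES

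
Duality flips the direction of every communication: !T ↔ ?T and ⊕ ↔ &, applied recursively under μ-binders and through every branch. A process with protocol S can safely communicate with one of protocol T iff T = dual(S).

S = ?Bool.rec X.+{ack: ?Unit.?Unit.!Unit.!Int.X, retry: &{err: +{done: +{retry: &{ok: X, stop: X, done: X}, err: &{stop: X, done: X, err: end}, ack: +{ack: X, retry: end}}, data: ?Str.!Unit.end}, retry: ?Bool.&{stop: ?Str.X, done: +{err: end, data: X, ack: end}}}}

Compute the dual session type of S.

!Bool.rec X.&{ack: !Unit.!Unit.?Unit.?Int.X, retry: +{err: &{done: &{retry: +{ok: X, stop: X, done: X}, err: +{stop: X, done: X, err: end}, ack: &{ack: X, retry: end}}, data: !Str.?Unit.end}, retry: !Bool.+{stop: !Str.X, done: &{err: end, data: X, ack: end}}}}

?Bool ↦ !Bool
  rec X ↦ rec X  (binder kept)
    +{ack,retry} ↦ &{ack,retry}  (internal→external)
      case ack:
        ?Unit ↦ !Unit
          ?Unit ↦ !Unit
            !Unit ↦ ?Unit
              !Int ↦ ?Int
                X self-dual
      case retry:
        &{err,retry} ↦ +{err,retry}  (external→internal)
          case err:
            +{done,data} ↦ &{done,data}  (internal→external)
              case done:
                +{retry,err,ack} ↦ &{retry,err,ack}  (internal→external)
                  case retry:
                    &{ok,stop,done} ↦ +{ok,stop,done}  (external→internal)
                      case ok:
                        X self-dual
                      case stop:
                        X self-dual
                      case done:
                        X self-dual
                  case err:
                    &{stop,done,err} ↦ +{stop,done,err}  (external→internal)
                      case stop:
                        X self-dual
                      case done:
                        X self-dual
                      case err:
                        end self-dual
                  case ack:
                    +{ack,retry} ↦ &{ack,retry}  (internal→external)
                      case ack:
                        X self-dual
                      case retry:
                        end self-dual
              case data:
                ?Str ↦ !Str
                  !Unit ↦ ?Unit
                    end self-dual
          case retry:
            ?Bool ↦ !Bool
              &{stop,done} ↦ +{stop,done}  (external→internal)
                case stop:
                  ?Str ↦ !Str
                    X self-dual
                case done:
                  +{err,data,ack} ↦ &{err,data,ack}  (internal→external)
                    case err:
                      end self-dual
                    case data:
                      X self-dual
                    case ack:
                      end self-dual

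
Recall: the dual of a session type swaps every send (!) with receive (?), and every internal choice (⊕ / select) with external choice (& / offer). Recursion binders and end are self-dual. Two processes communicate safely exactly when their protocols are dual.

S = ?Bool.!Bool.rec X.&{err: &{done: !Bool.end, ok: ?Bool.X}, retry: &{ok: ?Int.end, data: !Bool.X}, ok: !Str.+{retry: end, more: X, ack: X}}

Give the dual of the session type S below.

?Bool = !Bool
  !Bool = ?Bool
    rec X = rec X  (μ self-dual)
      &{err,retry,ok} = +{err,retry,ok}  (&→⊕)
        case err:
          &{done,ok} = +{done,ok}  (&→⊕)
            case done:
              !Bool = ?Bool
                end self-dual
            case ok:
              ?Bool = !Bool
                X self-dual
        case retry:
          &{ok,data} = +{ok,data}  (&→⊕)
            case ok:
              ?Int = !Int
                end self-dual
            case data:
              !Bool = ?Bool
                X self-dual
        case ok:
          !Str = ?Str
            +{retry,more,ack} = &{retry,more,ack}  (internal→external)
              case retry:
                end self-dual
              case more:
                X self-dual
              case ack:
                X self-dual

!Bool.?Bool.rec X.+{err: +{done: ?Bool.end, ok: !Bool.X}, retry: +{ok: !Int.end, data: ?Bool.X}, ok: ?Str.&{retry: end, more: X, ack: X}}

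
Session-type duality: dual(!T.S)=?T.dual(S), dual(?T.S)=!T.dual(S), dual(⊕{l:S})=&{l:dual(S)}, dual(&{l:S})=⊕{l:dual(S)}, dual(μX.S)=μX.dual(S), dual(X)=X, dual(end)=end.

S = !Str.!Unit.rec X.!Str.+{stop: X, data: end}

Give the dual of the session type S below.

?Str.?Unit.rec X.?Str.&{stop: X, data: end}

!Str = ?Str
  !Unit = ?Unit
    rec X = rec X  (rec unchanged)
      !Str = ?Str
        +{stop,data} = &{stop,data}  (select→offer)
          [stop]
            X ↦ X
          [data]
            end ↦ end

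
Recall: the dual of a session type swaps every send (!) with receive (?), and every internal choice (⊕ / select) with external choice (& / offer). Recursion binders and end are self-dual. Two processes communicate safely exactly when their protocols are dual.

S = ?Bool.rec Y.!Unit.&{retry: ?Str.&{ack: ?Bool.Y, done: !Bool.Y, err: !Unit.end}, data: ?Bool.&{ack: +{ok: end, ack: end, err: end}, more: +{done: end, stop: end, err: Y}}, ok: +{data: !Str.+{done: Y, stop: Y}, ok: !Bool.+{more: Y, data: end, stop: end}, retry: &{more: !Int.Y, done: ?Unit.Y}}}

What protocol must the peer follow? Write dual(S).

!Bool.rec Y.?Unit.+{retry: !Str.+{ack: !Bool.Y, done: ?Bool.Y, err: ?Unit.end}, data: !Bool.+{ack: &{ok: end, ack: end, err: end}, more: &{done: end, stop: end, err: Y}}, ok: &{data: ?Str.&{done: Y, stop: Y}, ok: ?Bool.&{more: Y, data: end, stop: end}, retry: +{more: ?Int.Y, done: !Unit.Y}}}

?Bool ↦ !Bool
  rec Y ↦ rec Y  (μ self-dual)
    !Unit ↦ ?Unit
      &{retry,data,ok} ↦ +{retry,data,ok}  (offer→select)
        • retry:
          ?Str ↦ !Str
            &{ack,done,err} ↦ +{ack,done,err}  (offer→select)
              • ack:
                ?Bool ↦ !Bool
                  dual(Y) = Y
              • done:
                !Bool ↦ ?Bool
                  dual(Y) = Y
              • err:
                !Unit ↦ ?Unit
                  dual(end) = end
        • data:
          ?Bool ↦ !Bool
            &{ack,more} ↦ +{ack,more}  (offer→select)
              • ack:
                +{ok,ack,err} ↦ &{ok,ack,err}  (⊕→&)
                  • ok:
                    dual(end) = end
                  • ack:
                    dual(end) = end
                  • err:
                    dual(end) = end
              • more:
                +{done,stop,err} ↦ &{done,stop,err}  (⊕→&)
                  • done:
                    dual(end) = end
                  • stop:
                    dual(end) = end
                  • err:
                    dual(Y) = Y
        • ok:
          +{data,ok,retry} ↦ &{data,ok,retry}  (⊕→&)
            • data:
              !Str ↦ ?Str
                +{done,stop} ↦ &{done,stop}  (⊕→&)
                  • done:
                    dual(Y) = Y
                  • stop:
                    dual(Y) = Y
            • ok:
              !Bool ↦ ?Bool
                +{more,data,stop} ↦ &{more,data,stop}  (⊕→&)
                  • more:
                    dual(Y) = Y
                  • data:
                    dual(end) = end
                  • stop:
                    dual(end) = end
            • retry:
              &{more,done} ↦ +{more,done}  (offer→select)
                • more:
                  !Int ↦ ?Int
                    dual(Y) = Y
                • done:
                  ?Unit ↦ !Unit
                    dual(Y) = Y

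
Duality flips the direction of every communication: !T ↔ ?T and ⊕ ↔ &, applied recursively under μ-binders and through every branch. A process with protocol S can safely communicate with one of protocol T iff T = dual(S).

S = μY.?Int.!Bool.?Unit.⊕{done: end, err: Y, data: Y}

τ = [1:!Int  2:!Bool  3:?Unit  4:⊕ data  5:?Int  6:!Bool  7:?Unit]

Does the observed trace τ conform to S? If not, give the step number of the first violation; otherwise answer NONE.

1

@1 got !Int, protocol expects ?Int  ✗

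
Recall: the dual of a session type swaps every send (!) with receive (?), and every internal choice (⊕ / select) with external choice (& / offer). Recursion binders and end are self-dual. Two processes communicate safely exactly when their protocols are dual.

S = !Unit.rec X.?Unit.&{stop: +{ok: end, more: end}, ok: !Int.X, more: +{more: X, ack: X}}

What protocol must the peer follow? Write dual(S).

!Unit ↦ ?Unit
  rec X ↦ rec X  (μ self-dual)
    ?Unit ↦ !Unit
      &{stop,ok,more} ↦ +{stop,ok,more}  (offer→select)
        • stop:
          +{ok,more} ↦ &{ok,more}  (select→offer)
            • ok:
              end self-dual
            • more:
              end self-dual
        • ok:
          !Int ↦ ?Int
            X self-dual
        • more:
          +{more,ack} ↦ &{more,ack}  (select→offer)
            • more:
              X self-dual
            • ack:
              X self-dual

?Unit.rec X.!Unit.+{stop: &{ok: end, more: end}, ok: ?Int.X, more: &{more: X, ack: X}}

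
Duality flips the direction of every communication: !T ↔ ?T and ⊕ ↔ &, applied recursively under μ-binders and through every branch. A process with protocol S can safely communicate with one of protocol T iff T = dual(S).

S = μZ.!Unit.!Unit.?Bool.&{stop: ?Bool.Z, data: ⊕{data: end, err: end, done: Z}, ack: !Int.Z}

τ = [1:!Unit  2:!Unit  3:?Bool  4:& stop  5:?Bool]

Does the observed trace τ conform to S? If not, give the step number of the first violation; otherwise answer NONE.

NONE

@1 !Unit  ok  residual = !Unit.?Bool.&{stop: ?Bool.μZ.…, data: ⊕{data: end, err: end, done: μZ.…}, ack: !Int.μZ.…}
@2 !Unit  ok  residual = ?Bool.&{stop: ?Bool.μZ.…, data: ⊕{data: end, err: end, done: μZ.…}, ack: !Int.μZ.…}
@3 ?Bool  ok  residual = &{stop: ?Bool.μZ.…, data: ⊕{data: end, err: end, done: μZ.…}, ack: !Int.μZ.…}
@4 & stop  ok  residual = ?Bool.μZ.…
@5 ?Bool  ok  residual = μZ.…
τ conforms to S (length 5)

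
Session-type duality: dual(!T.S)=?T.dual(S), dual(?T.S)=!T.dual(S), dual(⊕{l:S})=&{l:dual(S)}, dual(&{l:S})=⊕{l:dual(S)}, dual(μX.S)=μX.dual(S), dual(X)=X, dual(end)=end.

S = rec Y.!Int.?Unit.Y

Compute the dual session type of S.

rec Y.?Int.!Unit.Y

rec Y ↦ rec Y  (rec unchanged)
  !Int ↦ ?Int
    ?Unit ↦ !Unit
      dual(Y) = Y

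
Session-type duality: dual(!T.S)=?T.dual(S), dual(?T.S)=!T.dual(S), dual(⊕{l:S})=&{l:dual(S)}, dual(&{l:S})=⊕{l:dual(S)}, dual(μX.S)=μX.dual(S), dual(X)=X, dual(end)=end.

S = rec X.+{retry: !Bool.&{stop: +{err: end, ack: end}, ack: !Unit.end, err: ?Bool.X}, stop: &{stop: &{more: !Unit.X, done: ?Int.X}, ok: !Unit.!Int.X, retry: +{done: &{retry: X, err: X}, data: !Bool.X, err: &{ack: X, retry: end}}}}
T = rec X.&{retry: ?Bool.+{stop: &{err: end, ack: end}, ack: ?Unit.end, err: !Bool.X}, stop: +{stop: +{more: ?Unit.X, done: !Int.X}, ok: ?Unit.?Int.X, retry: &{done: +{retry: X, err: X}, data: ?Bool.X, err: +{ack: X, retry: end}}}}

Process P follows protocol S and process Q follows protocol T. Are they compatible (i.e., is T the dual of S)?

rec X vs rec X  match (binder kept)
  +{retry,stop} vs &{retry,stop}  match labels match
    [retry]
      !Bool vs ?Bool  match
        &{stop,ack,err} vs +{stop,ack,err}  match labels match
          [stop]
            +{err,ack} vs &{err,ack}  match labels match
              [err]
                end vs end  match
              [ack]
                end vs end  match
          [ack]
            !Unit vs ?Unit  match
              end vs end  match
          [err]
            ?Bool vs !Bool  match
              X vs X  match
    [stop]
      &{stop,ok,retry} vs +{stop,ok,retry}  match labels match
        [stop]
          &{more,done} vs +{more,done}  match labels match
            [more]
              !Unit vs ?Unit  match
                X vs X  match
            [done]
              ?Int vs !Int  match
                X vs X  match
        [ok]
          !Unit vs ?Unit  match
            !Int vs ?Int  match
              X vs X  match
        [retry]
          +{done,data,err} vs &{done,data,err}  match labels match
            [done]
              &{retry,err} vs +{retry,err}  match labels match
                [retry]
                  X vs X  match
                [err]
                  X vs X  match
            [data]
              !Bool vs ?Bool  match
                X vs X  match
            [err]
              &{ack,retry} vs +{ack,retry}  match labels match
                [ack]
                  X vs X  match
                [retry]
                  end vs end  match

YES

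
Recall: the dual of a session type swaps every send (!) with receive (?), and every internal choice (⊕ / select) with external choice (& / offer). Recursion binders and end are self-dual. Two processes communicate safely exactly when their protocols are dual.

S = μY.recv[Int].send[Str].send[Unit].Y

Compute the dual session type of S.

μY → μY  (binder kept)
  recv[Int] → send[Int]
    send[Str] → recv[Str]
      send[Unit] → recv[Unit]
        Y self-dual

μY.send[Int].recv[Str].recv[Unit].Y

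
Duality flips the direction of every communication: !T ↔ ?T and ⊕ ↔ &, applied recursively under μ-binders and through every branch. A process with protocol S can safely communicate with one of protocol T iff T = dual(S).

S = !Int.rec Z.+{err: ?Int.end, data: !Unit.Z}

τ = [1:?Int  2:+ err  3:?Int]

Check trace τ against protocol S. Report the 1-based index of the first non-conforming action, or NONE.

[1] got ?Int, protocol expects !Int  ✗

1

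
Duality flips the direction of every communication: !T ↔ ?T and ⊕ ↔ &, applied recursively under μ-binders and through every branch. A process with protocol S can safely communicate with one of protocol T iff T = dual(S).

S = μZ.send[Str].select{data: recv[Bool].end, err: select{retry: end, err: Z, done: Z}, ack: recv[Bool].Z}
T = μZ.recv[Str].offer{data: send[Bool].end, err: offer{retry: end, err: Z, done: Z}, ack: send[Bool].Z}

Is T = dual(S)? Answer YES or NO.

YES

μZ ‖ μZ  match (μ self-dual)
  send[Str] ‖ recv[Str]  match
    select{data,err,ack} ‖ offer{data,err,ack}  match same labels
      case data:
        recv[Bool] ‖ send[Bool]  match
          end ‖ end  match
      case err:
        select{retry,err,done} ‖ offer{retry,err,done}  match same labels
          case retry:
            end ‖ end  match
          case err:
            Z ‖ Z  match
          case done:
            Z ‖ Z  match
      case ack:
        recv[Bool] ‖ send[Bool]  match
          Z ‖ Z  match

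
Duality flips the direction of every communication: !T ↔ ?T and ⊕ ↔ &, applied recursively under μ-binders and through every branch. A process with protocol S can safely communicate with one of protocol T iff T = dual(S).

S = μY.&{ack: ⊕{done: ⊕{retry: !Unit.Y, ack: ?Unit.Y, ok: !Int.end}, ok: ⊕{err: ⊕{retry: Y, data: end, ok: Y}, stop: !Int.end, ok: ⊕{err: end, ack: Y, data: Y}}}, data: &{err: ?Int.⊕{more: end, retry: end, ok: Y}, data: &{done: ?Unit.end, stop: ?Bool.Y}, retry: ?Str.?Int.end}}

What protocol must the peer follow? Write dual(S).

μY.⊕{ack: &{done: &{retry: ?Unit.Y, ack: !Unit.Y, ok: ?Int.end}, ok: &{err: &{retry: Y, data: end, ok: Y}, stop: ?Int.end, ok: &{err: end, ack: Y, data: Y}}}, data: ⊕{err: !Int.&{more: end, retry: end, ok: Y}, data: ⊕{done: !Unit.end, stop: !Bool.Y}, retry: !Str.!Int.end}}

μY ↦ μY  (rec unchanged)
  &{ack,data} ↦ ⊕{ack,data}  (offer→select)
    [ack]
      ⊕{done,ok} ↦ &{done,ok}  (select→offer)
        [done]
          ⊕{retry,ack,ok} ↦ &{retry,ack,ok}  (select→offer)
            [retry]
              !Unit ↦ ?Unit
                Y ↦ Y
            [ack]
              ?Unit ↦ !Unit
                Y ↦ Y
            [ok]
              !Int ↦ ?Int
                end ↦ end
        [ok]
          ⊕{err,stop,ok} ↦ &{err,stop,ok}  (select→offer)
            [err]
              ⊕{retry,data,ok} ↦ &{retry,data,ok}  (select→offer)
                [retry]
                  Y ↦ Y
                [data]
                  end ↦ end
                [ok]
                  Y ↦ Y
            [stop]
              !Int ↦ ?Int
                end ↦ end
            [ok]
              ⊕{err,ack,data} ↦ &{err,ack,data}  (select→offer)
                [err]
                  end ↦ end
                [ack]
                  Y ↦ Y
                [data]
                  Y ↦ Y
    [data]
      &{err,data,retry} ↦ ⊕{err,data,retry}  (offer→select)
        [err]
          ?Int ↦ !Int
            ⊕{more,retry,ok} ↦ &{more,retry,ok}  (select→offer)
              [more]
                end ↦ end
              [retry]
                end ↦ end
              [ok]
                Y ↦ Y
        [data]
          &{done,stop} ↦ ⊕{done,stop}  (offer→select)
            [done]
              ?Unit ↦ !Unit
                end ↦ end
            [stop]
              ?Bool ↦ !Bool
                Y ↦ Y
        [retry]
          ?Str ↦ !Str
            ?Int ↦ !Int
              end ↦ end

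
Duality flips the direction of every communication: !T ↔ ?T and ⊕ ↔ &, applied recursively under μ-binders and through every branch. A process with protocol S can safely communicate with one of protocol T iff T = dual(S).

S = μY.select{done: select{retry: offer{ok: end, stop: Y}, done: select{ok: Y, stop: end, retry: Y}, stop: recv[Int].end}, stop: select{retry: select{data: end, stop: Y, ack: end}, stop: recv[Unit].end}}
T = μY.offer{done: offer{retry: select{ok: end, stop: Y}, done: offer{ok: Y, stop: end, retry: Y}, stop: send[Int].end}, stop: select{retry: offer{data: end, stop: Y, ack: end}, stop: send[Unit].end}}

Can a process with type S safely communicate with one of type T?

NO

μY | μY  ok (binder kept)
  select{done,stop} | offer{done,stop}  ok labels match
    • done:
      select{retry,done,stop} | offer{retry,done,stop}  ok labels match
        • retry:
          offer{ok,stop} | select{ok,stop}  ok labels match
            • ok:
              end | end  ok
            • stop:
              Y | Y  ok
        • done:
          select{ok,stop,retry} | offer{ok,stop,retry}  ok labels match
            • ok:
              Y | Y  ok
            • stop:
              end | end  ok
            • retry:
              Y | Y  ok
        • stop:
          recv[Int] | send[Int]  ok
            end | end  ok
    • stop:
      select{retry,stop} | select{retry,stop}  ✗ choice polarity not flipped — not dual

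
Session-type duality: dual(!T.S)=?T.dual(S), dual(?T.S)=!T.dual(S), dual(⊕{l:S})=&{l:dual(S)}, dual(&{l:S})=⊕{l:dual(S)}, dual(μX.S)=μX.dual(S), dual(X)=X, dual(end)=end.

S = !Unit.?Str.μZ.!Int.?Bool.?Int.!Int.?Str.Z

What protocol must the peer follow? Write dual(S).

!Unit = ?Unit
  ?Str = !Str
    μZ = μZ  (rec unchanged)
      !Int = ?Int
        ?Bool = !Bool
          ?Int = !Int
            !Int = ?Int
              ?Str = !Str
                Z ↦ Z

?Unit.!Str.μZ.?Int.!Bool.!Int.?Int.!Str.Z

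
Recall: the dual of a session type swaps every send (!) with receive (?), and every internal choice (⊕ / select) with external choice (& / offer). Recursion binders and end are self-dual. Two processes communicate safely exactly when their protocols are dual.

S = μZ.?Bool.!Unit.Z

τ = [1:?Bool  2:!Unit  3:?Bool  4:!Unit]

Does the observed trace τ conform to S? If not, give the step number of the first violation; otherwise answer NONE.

NONE

step 1: ?Bool  ok  residual = !Unit.μZ.…
step 2: !Unit  ok  residual = μZ.…
step 3: ?Bool  ok  residual = !Unit.μZ.…
step 4: !Unit  ok  residual = μZ.…
trace exhausted — no violation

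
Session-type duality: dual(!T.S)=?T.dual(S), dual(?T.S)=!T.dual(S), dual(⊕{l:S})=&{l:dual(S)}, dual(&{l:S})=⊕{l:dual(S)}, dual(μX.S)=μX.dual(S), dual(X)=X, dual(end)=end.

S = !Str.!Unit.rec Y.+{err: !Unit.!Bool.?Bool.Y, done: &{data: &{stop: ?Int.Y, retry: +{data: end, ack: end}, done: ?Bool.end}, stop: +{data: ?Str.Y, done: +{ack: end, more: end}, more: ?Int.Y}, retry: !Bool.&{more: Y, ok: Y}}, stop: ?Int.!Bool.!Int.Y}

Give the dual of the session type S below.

!Str ↦ ?Str
  !Unit ↦ ?Unit
    rec Y ↦ rec Y  (binder kept)
      +{err,done,stop} ↦ &{err,done,stop}  (internal→external)
        case err:
          !Unit ↦ ?Unit
            !Bool ↦ ?Bool
              ?Bool ↦ !Bool
                Y ↦ Y
        case done:
          &{data,stop,retry} ↦ +{data,stop,retry}  (offer→select)
            case data:
              &{stop,retry,done} ↦ +{stop,retry,done}  (offer→select)
                case stop:
                  ?Int ↦ !Int
                    Y ↦ Y
                case retry:
                  +{data,ack} ↦ &{data,ack}  (internal→external)
                    case data:
                      end ↦ end
                    case ack:
                      end ↦ end
                case done:
                  ?Bool ↦ !Bool
                    end ↦ end
            case stop:
              +{data,done,more} ↦ &{data,done,more}  (internal→external)
                case data:
                  ?Str ↦ !Str
                    Y ↦ Y
                case done:
                  +{ack,more} ↦ &{ack,more}  (internal→external)
                    case ack:
                      end ↦ end
                    case more:
                      end ↦ end
                case more:
                  ?Int ↦ !Int
                    Y ↦ Y
            case retry:
              !Bool ↦ ?Bool
                &{more,ok} ↦ +{more,ok}  (offer→select)
                  case more:
                    Y ↦ Y
                  case ok:
                    Y ↦ Y
        case stop:
          ?Int ↦ !Int
            !Bool ↦ ?Bool
              !Int ↦ ?Int
                Y ↦ Y

?Str.?Unit.rec Y.&{err: ?Unit.?Bool.!Bool.Y, done: +{data: +{stop: !Int.Y, retry: &{data: end, ack: end}, done: !Bool.end}, stop: &{data: !Str.Y, done: &{ack: end, more: end}, more: !Int.Y}, retry: ?Bool.+{more: Y, ok: Y}}, stop: !Int.?Bool.?Int.Y}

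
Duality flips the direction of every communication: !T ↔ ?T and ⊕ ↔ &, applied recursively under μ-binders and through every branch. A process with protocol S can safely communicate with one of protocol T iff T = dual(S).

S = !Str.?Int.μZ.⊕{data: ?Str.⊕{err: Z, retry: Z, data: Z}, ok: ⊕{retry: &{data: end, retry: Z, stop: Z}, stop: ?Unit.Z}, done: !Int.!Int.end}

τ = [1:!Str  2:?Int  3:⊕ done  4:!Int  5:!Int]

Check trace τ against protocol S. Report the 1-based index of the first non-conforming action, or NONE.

[1] !Str  ok  residual = ?Int.μZ.…
[2] ?Int  ok  residual = μZ.…
[3] ⊕ done  ok  residual = !Int.!Int.end
[4] !Int  ok  residual = !Int.end
[5] !Int  ok  residual = end
trace exhausted — no violation

NONE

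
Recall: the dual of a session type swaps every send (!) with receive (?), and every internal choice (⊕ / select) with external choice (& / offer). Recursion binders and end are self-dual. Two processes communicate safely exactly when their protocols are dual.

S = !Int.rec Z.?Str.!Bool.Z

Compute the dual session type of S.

?Int.rec Z.!Str.?Bool.Z

!Int → ?Int
  rec Z → rec Z  (μ self-dual)
    ?Str → !Str
      !Bool → ?Bool
        Z ↦ Z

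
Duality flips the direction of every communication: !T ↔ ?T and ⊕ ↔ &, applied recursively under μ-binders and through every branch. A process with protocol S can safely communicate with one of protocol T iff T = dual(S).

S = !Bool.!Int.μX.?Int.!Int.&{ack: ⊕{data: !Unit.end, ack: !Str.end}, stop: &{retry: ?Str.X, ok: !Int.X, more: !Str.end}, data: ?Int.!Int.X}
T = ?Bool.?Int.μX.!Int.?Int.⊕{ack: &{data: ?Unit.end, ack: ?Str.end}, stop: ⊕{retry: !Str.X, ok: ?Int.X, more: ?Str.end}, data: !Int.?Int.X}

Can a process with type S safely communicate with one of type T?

YES

!Bool | ?Bool  match
  !Int | ?Int  match
    μX | μX  match (rec unchanged)
      ?Int | !Int  match
        !Int | ?Int  match
          &{ack,stop,data} | ⊕{ack,stop,data}  match labels match
            case ack:
              ⊕{data,ack} | &{data,ack}  match labels match
                case data:
                  !Unit | ?Unit  match
                    end | end  match
                case ack:
                  !Str | ?Str  match
                    end | end  match
            case stop:
              &{retry,ok,more} | ⊕{retry,ok,more}  match labels match
                case retry:
                  ?Str | !Str  match
                    X | X  match
                case ok:
                  !Int | ?Int  match
                    X | X  match
                case more:
                  !Str | ?Str  match
                    end | end  match
            case data:
              ?Int | !Int  match
                !Int | ?Int  match
                  X | X  match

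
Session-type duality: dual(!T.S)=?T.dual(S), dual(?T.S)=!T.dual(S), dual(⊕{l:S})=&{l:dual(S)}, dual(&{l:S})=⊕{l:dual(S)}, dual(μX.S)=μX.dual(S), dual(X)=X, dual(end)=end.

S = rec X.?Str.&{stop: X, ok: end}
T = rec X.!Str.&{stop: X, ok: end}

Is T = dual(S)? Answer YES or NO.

NO

rec X ‖ rec X  ok (rec unchanged)
  ?Str ‖ !Str  ok
    &{stop,ok} ‖ &{stop,ok}  ✗ choice polarity not flipped — not dual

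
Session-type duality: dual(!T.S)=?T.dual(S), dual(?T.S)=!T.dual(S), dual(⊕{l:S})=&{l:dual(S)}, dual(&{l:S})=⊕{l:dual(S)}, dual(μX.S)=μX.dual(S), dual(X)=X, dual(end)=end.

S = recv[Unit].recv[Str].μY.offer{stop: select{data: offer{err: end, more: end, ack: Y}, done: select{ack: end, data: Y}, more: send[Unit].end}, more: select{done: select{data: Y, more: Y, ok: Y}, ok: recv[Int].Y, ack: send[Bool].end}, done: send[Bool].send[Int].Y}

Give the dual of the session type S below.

send[Unit].send[Str].μY.select{stop: offer{data: select{err: end, more: end, ack: Y}, done: offer{ack: end, data: Y}, more: recv[Unit].end}, more: offer{done: offer{data: Y, more: Y, ok: Y}, ok: send[Int].Y, ack: recv[Bool].end}, done: recv[Bool].recv[Int].Y}

recv[Unit] = send[Unit]
  recv[Str] = send[Str]
    μY = μY  (binder kept)
      offer{stop,more,done} = select{stop,more,done}  (&→⊕)
        case stop:
          select{data,done,more} = offer{data,done,more}  (⊕→&)
            case data:
              offer{err,more,ack} = select{err,more,ack}  (&→⊕)
                case err:
                  end ↦ end
                case more:
                  end ↦ end
                case ack:
                  Y ↦ Y
            case done:
              select{ack,data} = offer{ack,data}  (⊕→&)
                case ack:
                  end ↦ end
                case data:
                  Y ↦ Y
            case more:
              send[Unit] = recv[Unit]
                end ↦ end
        case more:
          select{done,ok,ack} = offer{done,ok,ack}  (⊕→&)
            case done:
              select{data,more,ok} = offer{data,more,ok}  (⊕→&)
                case data:
                  Y ↦ Y
                case more:
                  Y ↦ Y
                case ok:
                  Y ↦ Y
            case ok:
              recv[Int] = send[Int]
                Y ↦ Y
            case ack:
              send[Bool] = recv[Bool]
                end ↦ end
        case done:
          send[Bool] = recv[Bool]
            send[Int] = recv[Int]
              Y ↦ Y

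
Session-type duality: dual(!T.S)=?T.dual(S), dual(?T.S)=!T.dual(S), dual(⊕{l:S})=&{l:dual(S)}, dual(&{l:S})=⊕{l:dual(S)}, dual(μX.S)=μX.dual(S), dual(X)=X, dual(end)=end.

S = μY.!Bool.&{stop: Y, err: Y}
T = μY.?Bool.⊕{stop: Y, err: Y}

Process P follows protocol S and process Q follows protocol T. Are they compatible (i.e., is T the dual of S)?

μY ‖ μY  ✓ (rec unchanged)
  !Bool ‖ ?Bool  ✓
    &{stop,err} ‖ ⊕{stop,err}  ✓ labels match
      • stop:
        Y ‖ Y  ✓
      • err:
        Y ‖ Y  ✓

YES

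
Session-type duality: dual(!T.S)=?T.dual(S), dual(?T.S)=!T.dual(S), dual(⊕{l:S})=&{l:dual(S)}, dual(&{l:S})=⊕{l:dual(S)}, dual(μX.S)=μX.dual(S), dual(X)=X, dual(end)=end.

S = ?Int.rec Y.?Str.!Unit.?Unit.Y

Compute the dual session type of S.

?Int = !Int
  rec Y = rec Y  (μ self-dual)
    ?Str = !Str
      !Unit = ?Unit
        ?Unit = !Unit
          Y ↦ Y

!Int.rec Y.!Str.?Unit.!Unit.Y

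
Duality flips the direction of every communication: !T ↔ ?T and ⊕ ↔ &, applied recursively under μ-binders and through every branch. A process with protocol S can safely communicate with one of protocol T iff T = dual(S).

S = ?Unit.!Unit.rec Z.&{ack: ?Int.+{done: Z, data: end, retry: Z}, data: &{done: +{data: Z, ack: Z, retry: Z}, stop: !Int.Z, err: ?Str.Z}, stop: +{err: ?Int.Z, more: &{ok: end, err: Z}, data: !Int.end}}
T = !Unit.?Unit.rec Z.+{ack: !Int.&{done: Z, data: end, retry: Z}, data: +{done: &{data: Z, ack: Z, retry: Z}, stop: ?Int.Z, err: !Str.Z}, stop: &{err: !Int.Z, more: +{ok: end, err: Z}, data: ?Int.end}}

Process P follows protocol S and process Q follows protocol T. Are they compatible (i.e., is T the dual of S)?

YES

?Unit ‖ !Unit  match
  !Unit ‖ ?Unit  match
    rec Z ‖ rec Z  match (μ self-dual)
      &{ack,data,stop} ‖ +{ack,data,stop}  match same labels
        case ack:
          ?Int ‖ !Int  match
            +{done,data,retry} ‖ &{done,data,retry}  match same labels
              case done:
                Z ‖ Z  match
              case data:
                end ‖ end  match
              case retry:
                Z ‖ Z  match
        case data:
          &{done,stop,err} ‖ +{done,stop,err}  match same labels
            case done:
              +{data,ack,retry} ‖ &{data,ack,retry}  match same labels
                case data:
                  Z ‖ Z  match
                case ack:
                  Z ‖ Z  match
                case retry:
                  Z ‖ Z  match
            case stop:
              !Int ‖ ?Int  match
                Z ‖ Z  match
            case err:
              ?Str ‖ !Str  match
                Z ‖ Z  match
        case stop:
          +{err,more,data} ‖ &{err,more,data}  match same labels
            case err:
              ?Int ‖ !Int  match
                Z ‖ Z  match
            case more:
              &{ok,err} ‖ +{ok,err}  match same labels
                case ok:
                  end ‖ end  match
                case err:
                  Z ‖ Z  match
            case data:
              !Int ‖ ?Int  match
                end ‖ end  match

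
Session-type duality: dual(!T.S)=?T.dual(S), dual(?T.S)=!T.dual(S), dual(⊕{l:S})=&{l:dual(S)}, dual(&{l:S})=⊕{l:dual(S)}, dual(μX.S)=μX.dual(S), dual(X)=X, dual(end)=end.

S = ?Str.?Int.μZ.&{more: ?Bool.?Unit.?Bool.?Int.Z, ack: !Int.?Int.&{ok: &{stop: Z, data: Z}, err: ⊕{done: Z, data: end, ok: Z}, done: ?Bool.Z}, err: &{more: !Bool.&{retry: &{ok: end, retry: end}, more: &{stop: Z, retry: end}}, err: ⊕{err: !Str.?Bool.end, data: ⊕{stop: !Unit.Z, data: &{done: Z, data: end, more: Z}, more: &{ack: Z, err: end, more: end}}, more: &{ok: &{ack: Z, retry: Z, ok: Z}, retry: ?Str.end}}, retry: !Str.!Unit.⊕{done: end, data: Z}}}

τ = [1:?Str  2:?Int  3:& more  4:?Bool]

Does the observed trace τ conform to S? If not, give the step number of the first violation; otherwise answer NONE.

@1 ?Str  ✓  cont: ?Int.μZ.…
@2 ?Int  ✓  cont: μZ.…
@3 & more  ✓  cont: ?Bool.?Unit.?Bool.?Int.μZ.…
@4 ?Bool  ✓  cont: ?Unit.?Bool.?Int.μZ.…
τ conforms to S (length 4)

NONE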